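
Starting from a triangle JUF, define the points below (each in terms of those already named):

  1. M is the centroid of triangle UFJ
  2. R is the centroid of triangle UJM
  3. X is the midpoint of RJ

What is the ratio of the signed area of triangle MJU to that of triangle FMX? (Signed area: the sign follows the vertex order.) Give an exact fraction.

[MJU]:[FMX] = -2

Choose coordinates J = (0, 0), U = (1, 0), F = (0, 1).
1. M is the centroid of triangle UFJ ⇒ M = (1/3, 1/3)
2. R is the centroid of triangle UJM ⇒ R = (4/9, 1/9)
3. X is the midpoint of RJ ⇒ X = (2/9, 1/18)
2·[MJU] = 1/3, 2·[FMX] = -1/6
[MJU]:[FMX] = 1/3:-1/6 = -2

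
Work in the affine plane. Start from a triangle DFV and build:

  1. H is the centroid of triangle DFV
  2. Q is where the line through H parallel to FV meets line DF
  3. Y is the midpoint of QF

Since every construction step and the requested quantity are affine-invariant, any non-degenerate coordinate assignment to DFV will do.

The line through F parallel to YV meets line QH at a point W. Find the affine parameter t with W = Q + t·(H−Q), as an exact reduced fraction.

t = -6

Set D = (0, 0), F = (1, 0), V = (0, 1); any affine frame gives the same invariant.
1. H is the centroid of triangle DFV ⇒ H = (1/3, 1/3)
2. Q is where the line through H parallel to FV meets line DF ⇒ Q = (2/3, 0)
3. Y is the midpoint of QF ⇒ Y = (5/6, 0)
through F parallel to YV: direction (-5/6, 1); meets QH at W = (8/3, -2)
W = Q + t·(H−Q) with t = -6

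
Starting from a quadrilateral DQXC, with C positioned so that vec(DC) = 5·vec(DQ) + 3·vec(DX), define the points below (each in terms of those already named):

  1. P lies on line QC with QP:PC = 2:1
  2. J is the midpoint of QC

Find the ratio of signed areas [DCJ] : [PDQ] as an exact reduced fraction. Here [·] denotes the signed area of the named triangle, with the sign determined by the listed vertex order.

[DCJ]:[PDQ] = -3/4

Set D = (0, 0), Q = (1, 0), X = (0, 1), C = (5, 3); any affine frame gives the same invariant.
1. P lies on line QC with QP:PC = 2:1 ⇒ P = (11/3, 2)
2. J is the midpoint of QC ⇒ J = (3, 3/2)
2·[DCJ] = -3/2, 2·[PDQ] = 2
[DCJ]:[PDQ] = -3/2:2 = -3/4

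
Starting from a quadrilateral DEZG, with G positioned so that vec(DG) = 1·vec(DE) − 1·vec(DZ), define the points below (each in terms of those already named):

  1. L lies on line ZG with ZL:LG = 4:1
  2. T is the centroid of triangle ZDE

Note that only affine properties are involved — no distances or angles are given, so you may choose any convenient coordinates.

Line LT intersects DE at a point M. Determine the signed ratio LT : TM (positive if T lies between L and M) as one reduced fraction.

Assign D = (0, 0), E = (1, 0), Z = (0, 1), G = (1, -1) — the answer is frame-independent, so this choice is without loss of generality.
1. L lies on line ZG with ZL:LG = 4:1 ⇒ L = (4/5, -3/5)
2. T is the centroid of triangle ZDE ⇒ T = (1/3, 1/3)
line LT meets DE at M = (1/2, 0)
T = L + t·(M−L) with t = 14/9, so LT:TM = 14/9:-5/9

LT:TM = -14/5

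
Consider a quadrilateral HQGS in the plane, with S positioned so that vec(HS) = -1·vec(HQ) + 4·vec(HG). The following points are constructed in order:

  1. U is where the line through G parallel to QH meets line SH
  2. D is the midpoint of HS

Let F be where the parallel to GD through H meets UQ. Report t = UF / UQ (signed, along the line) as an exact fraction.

t = -1/3

Assign H = (0, 0), Q = (1, 0), G = (0, 1), S = (-1, 4) — the answer is frame-independent, so this choice is without loss of generality.
1. U is where the line through G parallel to QH meets line SH ⇒ U = (-1/4, 1)
2. D is the midpoint of HS ⇒ D = (-1/2, 2)
through H parallel to GD: direction (-1/2, 1); meets UQ at F = (-2/3, 4/3)
F = U + t·(Q−U) with t = -1/3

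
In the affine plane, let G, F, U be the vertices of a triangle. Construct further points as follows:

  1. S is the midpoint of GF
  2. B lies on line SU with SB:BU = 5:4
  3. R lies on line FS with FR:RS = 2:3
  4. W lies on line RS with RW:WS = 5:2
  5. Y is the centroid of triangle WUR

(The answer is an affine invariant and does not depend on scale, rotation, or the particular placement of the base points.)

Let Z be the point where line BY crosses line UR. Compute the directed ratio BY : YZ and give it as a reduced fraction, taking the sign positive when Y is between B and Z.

BY:YZ = 13/15

Work in coordinates with G = (0, 0), F = (1, 0), U = (0, 1).
1. S is the midpoint of GF ⇒ S = (1/2, 0)
2. B lies on line SU with SB:BU = 5:4 ⇒ B = (2/9, 5/9)
3. R lies on line FS with FR:RS = 2:3 ⇒ R = (4/5, 0)
4. W lies on line RS with RW:WS = 5:2 ⇒ W = (41/70, 0)
5. Y is the centroid of triangle WUR ⇒ Y = (97/210, 1/3)
line BY meets UR at Z = (48/65, 1/13)
Y = B + t·(Z−B) with t = 13/28, so BY:YZ = 13/28:15/28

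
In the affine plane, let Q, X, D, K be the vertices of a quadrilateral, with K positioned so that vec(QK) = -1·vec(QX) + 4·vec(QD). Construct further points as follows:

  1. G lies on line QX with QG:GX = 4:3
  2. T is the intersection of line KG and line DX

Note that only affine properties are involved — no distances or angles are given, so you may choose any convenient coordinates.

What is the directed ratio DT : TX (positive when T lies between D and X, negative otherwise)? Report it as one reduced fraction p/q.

DT:TX = 5/12

Assign Q = (0, 0), X = (1, 0), D = (0, 1), K = (-1, 4) — the answer is frame-independent, so this choice is without loss of generality.
1. G lies on line QX with QG:GX = 4:3 ⇒ G = (4/7, 0)
2. T is the intersection of line KG and line DX ⇒ T = (5/17, 12/17)
T = D + t·(X−D) with t = 5/17, so DT:TX = t:(1−t) = 5/17:12/17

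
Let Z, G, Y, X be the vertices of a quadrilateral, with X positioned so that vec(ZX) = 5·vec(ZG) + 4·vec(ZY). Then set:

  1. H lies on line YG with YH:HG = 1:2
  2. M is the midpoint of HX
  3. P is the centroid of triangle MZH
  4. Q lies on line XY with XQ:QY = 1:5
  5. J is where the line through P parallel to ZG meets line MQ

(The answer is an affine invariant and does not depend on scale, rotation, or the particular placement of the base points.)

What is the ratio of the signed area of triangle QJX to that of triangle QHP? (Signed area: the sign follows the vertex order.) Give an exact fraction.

[QJX]:[QHP] = 60/77

Choose coordinates Z = (0, 0), G = (1, 0), Y = (0, 1), X = (5, 4).
1. H lies on line YG with YH:HG = 1:2 ⇒ H = (1/3, 2/3)
2. M is the midpoint of HX ⇒ M = (8/3, 7/3)
3. P is the centroid of triangle MZH ⇒ P = (1, 1)
4. Q lies on line XY with XQ:QY = 1:5 ⇒ Q = (25/6, 7/2)
5. J is where the line through P parallel to ZG meets line MQ ⇒ J = (20/21, 1)
2·[QJX] = 10/21, 2·[QHP] = 11/18
[QJX]:[QHP] = 10/21:11/18 = 60/77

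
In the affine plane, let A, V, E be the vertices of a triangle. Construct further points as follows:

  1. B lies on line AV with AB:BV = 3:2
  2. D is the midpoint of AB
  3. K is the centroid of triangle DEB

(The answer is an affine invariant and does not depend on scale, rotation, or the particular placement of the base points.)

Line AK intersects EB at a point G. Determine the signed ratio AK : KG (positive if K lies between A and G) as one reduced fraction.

Assign A = (0, 0), V = (1, 0), E = (0, 1) — the answer is frame-independent, so this choice is without loss of generality.
1. B lies on line AV with AB:BV = 3:2 ⇒ B = (3/5, 0)
2. D is the midpoint of AB ⇒ D = (3/10, 0)
3. K is the centroid of triangle DEB ⇒ K = (3/10, 1/3)
line AK meets EB at G = (9/25, 2/5)
K = A + t·(G−A) with t = 5/6, so AK:KG = 5/6:1/6

AK:KG = 5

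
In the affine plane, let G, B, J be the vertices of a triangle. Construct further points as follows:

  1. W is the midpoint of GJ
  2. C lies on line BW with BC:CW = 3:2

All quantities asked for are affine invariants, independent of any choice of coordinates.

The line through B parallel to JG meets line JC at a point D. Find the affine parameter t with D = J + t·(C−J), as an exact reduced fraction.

t = 5/2

Choose coordinates G = (0, 0), B = (1, 0), J = (0, 1).
1. W is the midpoint of GJ ⇒ W = (0, 1/2)
2. C lies on line BW with BC:CW = 3:2 ⇒ C = (2/5, 3/10)
through B parallel to JG: direction (0, -1); meets JC at D = (1, -3/4)
D = J + t·(C−J) with t = 5/2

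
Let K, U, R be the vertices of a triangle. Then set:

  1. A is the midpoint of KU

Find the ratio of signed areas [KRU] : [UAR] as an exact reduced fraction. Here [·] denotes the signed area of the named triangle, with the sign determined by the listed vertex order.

[KRU]:[UAR] = 2

Set K = (0, 0), U = (1, 0), R = (0, 1); any affine frame gives the same invariant.
1. A is the midpoint of KU ⇒ A = (1/2, 0)
2·[KRU] = -1, 2·[UAR] = -1/2
[KRU]:[UAR] = -1:-1/2 = 2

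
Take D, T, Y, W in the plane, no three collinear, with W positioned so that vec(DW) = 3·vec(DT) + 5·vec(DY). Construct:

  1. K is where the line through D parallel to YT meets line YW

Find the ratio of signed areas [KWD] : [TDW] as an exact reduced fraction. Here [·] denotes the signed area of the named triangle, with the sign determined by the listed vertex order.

Work in coordinates with D = (0, 0), T = (1, 0), Y = (0, 1), W = (3, 5).
1. K is where the line through D parallel to YT meets line YW ⇒ K = (-3/7, 3/7)
2·[KWD] = -24/7, 2·[TDW] = -5
[KWD]:[TDW] = -24/7:-5 = 24/35

[KWD]:[TDW] = 24/35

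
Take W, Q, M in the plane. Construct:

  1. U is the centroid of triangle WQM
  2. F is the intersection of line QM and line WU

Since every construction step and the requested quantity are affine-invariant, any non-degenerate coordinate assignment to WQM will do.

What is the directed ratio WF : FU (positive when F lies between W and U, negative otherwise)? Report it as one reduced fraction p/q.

WF:FU = -3

Work in coordinates with W = (0, 0), Q = (1, 0), M = (0, 1).
1. U is the centroid of triangle WQM ⇒ U = (1/3, 1/3)
2. F is the intersection of line QM and line WU ⇒ F = (1/2, 1/2)
F = W + t·(U−W) with t = 3/2, so WF:FU = t:(1−t) = 3/2:-1/2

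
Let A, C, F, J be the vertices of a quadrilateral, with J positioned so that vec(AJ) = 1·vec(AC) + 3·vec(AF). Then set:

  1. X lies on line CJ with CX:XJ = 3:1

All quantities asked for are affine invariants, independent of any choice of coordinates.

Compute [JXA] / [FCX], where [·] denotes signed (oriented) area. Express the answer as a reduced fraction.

Set A = (0, 0), C = (1, 0), F = (0, 1), J = (1, 3); any affine frame gives the same invariant.
1. X lies on line CJ with CX:XJ = 3:1 ⇒ X = (1, 9/4)
2·[JXA] = -3/4, 2·[FCX] = 9/4
[JXA]:[FCX] = -3/4:9/4 = -1/3

[JXA]:[FCX] = -1/3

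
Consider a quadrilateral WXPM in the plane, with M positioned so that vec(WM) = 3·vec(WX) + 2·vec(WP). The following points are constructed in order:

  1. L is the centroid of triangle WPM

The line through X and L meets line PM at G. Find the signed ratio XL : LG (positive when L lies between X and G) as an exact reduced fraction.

Choose coordinates W = (0, 0), X = (1, 0), P = (0, 1), M = (3, 2).
1. L is the centroid of triangle WPM ⇒ L = (1, 1)
line XL meets PM at G = (1, 4/3)
L = X + t·(G−X) with t = 3/4, so XL:LG = 3/4:1/4

XL:LG = 3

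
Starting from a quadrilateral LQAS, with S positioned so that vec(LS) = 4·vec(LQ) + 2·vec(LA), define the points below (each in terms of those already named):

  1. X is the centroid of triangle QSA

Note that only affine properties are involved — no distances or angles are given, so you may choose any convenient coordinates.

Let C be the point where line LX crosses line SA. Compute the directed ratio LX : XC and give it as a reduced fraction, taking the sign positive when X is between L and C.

Set L = (0, 0), Q = (1, 0), A = (0, 1), S = (4, 2); any affine frame gives the same invariant.
1. X is the centroid of triangle QSA ⇒ X = (5/3, 1)
line LX meets SA at C = (20/7, 12/7)
X = L + t·(C−L) with t = 7/12, so LX:XC = 7/12:5/12

LX:XC = 7/5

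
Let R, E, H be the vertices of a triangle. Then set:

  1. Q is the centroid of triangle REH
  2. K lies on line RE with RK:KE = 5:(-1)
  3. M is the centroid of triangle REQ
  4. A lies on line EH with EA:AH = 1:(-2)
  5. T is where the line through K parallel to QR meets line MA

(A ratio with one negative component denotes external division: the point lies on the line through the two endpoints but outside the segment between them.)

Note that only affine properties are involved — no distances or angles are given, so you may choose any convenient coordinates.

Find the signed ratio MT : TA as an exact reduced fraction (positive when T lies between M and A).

MT:TA = 11/21

Set R = (0, 0), E = (1, 0), H = (0, 1); any affine frame gives the same invariant.
1. Q is the centroid of triangle REH ⇒ Q = (1/3, 1/3)
2. K lies on line RE with RK:KE = 5:(-1) ⇒ K = (5/4, 0)
3. M is the centroid of triangle REQ ⇒ M = (4/9, 1/9)
4. A lies on line EH with EA:AH = 1:(-2) ⇒ A = (2, -1)
5. T is where the line through K parallel to QR meets line MA ⇒ T = (47/48, -13/48)
T = M + t·(A−M) with t = 11/32, so MT:TA = t:(1−t) = 11/32:21/32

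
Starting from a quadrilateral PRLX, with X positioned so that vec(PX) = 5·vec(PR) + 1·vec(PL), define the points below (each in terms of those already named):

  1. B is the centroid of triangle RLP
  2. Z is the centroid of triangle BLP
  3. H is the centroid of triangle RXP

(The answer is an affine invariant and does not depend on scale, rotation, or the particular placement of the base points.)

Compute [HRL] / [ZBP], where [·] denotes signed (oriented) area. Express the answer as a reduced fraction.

Choose coordinates P = (0, 0), R = (1, 0), L = (0, 1), X = (5, 1).
1. B is the centroid of triangle RLP ⇒ B = (1/3, 1/3)
2. Z is the centroid of triangle BLP ⇒ Z = (1/9, 4/9)
3. H is the centroid of triangle RXP ⇒ H = (2, 1/3)
2·[HRL] = -4/3, 2·[ZBP] = -1/9
[HRL]:[ZBP] = -4/3:-1/9 = 12

[HRL]:[ZBP] = 12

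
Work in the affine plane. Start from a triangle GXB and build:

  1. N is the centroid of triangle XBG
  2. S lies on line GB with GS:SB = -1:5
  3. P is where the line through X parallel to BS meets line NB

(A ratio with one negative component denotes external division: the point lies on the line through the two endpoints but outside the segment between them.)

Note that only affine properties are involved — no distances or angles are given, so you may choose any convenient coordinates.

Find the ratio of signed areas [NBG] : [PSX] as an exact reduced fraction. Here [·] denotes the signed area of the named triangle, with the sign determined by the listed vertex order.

[NBG]:[PSX] = -1/3

Choose coordinates G = (0, 0), X = (1, 0), B = (0, 1).
1. N is the centroid of triangle XBG ⇒ N = (1/3, 1/3)
2. S lies on line GB with GS:SB = -1:5 ⇒ S = (0, -1/4)
3. P is where the line through X parallel to BS meets line NB ⇒ P = (1, -1)
2·[NBG] = 1/3, 2·[PSX] = -1
[NBG]:[PSX] = 1/3:-1 = -1/3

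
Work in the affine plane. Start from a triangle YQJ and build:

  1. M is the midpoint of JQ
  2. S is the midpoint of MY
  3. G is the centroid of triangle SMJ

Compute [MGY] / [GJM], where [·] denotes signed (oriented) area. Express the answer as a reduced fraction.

[MGY]:[GJM] = -2

Choose coordinates Y = (0, 0), Q = (1, 0), J = (0, 1).
1. M is the midpoint of JQ ⇒ M = (1/2, 1/2)
2. S is the midpoint of MY ⇒ S = (1/4, 1/4)
3. G is the centroid of triangle SMJ ⇒ G = (1/4, 7/12)
2·[MGY] = 1/6, 2·[GJM] = -1/12
[MGY]:[GJM] = 1/6:-1/12 = -2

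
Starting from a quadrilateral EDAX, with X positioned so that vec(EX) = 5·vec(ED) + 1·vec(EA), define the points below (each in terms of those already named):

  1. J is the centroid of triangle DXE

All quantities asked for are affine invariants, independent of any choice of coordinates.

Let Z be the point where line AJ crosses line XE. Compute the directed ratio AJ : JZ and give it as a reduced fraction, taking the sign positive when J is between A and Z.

Set E = (0, 0), D = (1, 0), A = (0, 1), X = (5, 1); any affine frame gives the same invariant.
1. J is the centroid of triangle DXE ⇒ J = (2, 1/3)
line AJ meets XE at Z = (15/8, 3/8)
J = A + t·(Z−A) with t = 16/15, so AJ:JZ = 16/15:-1/15

AJ:JZ = -16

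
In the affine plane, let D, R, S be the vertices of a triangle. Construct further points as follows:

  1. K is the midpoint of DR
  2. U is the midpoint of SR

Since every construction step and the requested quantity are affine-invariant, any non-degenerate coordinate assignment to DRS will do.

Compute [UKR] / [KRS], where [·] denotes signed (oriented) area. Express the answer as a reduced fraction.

[UKR]:[KRS] = 1/2

Choose coordinates D = (0, 0), R = (1, 0), S = (0, 1).
1. K is the midpoint of DR ⇒ K = (1/2, 0)
2. U is the midpoint of SR ⇒ U = (1/2, 1/2)
2·[UKR] = 1/4, 2·[KRS] = 1/2
[UKR]:[KRS] = 1/4:1/2 = 1/2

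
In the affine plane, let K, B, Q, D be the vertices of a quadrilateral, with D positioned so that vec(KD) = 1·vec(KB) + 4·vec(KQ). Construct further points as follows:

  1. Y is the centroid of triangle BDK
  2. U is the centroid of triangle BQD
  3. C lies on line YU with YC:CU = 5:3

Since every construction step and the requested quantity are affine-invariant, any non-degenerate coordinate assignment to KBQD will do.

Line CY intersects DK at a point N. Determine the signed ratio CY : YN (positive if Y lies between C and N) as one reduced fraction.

Set K = (0, 0), B = (1, 0), Q = (0, 1), D = (1, 4); any affine frame gives the same invariant.
1. Y is the centroid of triangle BDK ⇒ Y = (2/3, 4/3)
2. U is the centroid of triangle BQD ⇒ U = (2/3, 5/3)
3. C lies on line YU with YC:CU = 5:3 ⇒ C = (2/3, 37/24)
line CY meets DK at N = (2/3, 8/3)
Y = C + t·(N−C) with t = -5/27, so CY:YN = -5/27:32/27

CY:YN = -5/32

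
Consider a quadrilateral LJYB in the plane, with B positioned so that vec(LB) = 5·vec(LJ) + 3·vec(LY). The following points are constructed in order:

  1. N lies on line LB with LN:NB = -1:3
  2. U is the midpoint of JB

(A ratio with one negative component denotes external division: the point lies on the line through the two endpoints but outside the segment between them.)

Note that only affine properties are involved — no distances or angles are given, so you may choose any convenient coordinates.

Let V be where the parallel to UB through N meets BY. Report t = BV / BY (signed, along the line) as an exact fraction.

Choose coordinates L = (0, 0), J = (1, 0), Y = (0, 1), B = (5, 3).
1. N lies on line LB with LN:NB = -1:3 ⇒ N = (-5/2, -3/2)
2. U is the midpoint of JB ⇒ U = (3, 3/2)
through N parallel to UB: direction (2, 3/2); meets BY at V = (25/14, 12/7)
V = B + t·(Y−B) with t = 9/14

t = 9/14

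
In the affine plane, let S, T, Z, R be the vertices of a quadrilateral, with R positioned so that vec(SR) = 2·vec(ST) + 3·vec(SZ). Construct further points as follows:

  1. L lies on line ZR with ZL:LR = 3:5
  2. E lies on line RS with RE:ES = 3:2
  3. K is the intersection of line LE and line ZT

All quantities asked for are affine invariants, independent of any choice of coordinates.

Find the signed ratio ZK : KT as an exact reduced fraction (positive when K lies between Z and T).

Assign S = (0, 0), T = (1, 0), Z = (0, 1), R = (2, 3) — the answer is frame-independent, so this choice is without loss of generality.
1. L lies on line ZR with ZL:LR = 3:5 ⇒ L = (3/4, 7/4)
2. E lies on line RS with RE:ES = 3:2 ⇒ E = (4/5, 6/5)
3. K is the intersection of line LE and line ZT ⇒ K = (9/10, 1/10)
K = Z + t·(T−Z) with t = 9/10, so ZK:KT = t:(1−t) = 9/10:1/10

ZK:KT = 9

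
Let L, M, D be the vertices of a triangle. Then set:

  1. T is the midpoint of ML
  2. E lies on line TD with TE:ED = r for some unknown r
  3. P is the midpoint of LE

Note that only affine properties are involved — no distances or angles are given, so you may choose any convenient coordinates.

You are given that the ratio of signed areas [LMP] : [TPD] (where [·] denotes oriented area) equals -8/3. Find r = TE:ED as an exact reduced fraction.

r = -4

Assign L = (0, 0), M = (1, 0), D = (0, 1) — the answer is frame-independent, so this choice is without loss of generality.
1. T is the midpoint of ML ⇒ T = (1/2, 0)
2. With TE:ED = r, write λ = r/(r+1) so E = T + λ·(D−T); E is affine-linear in λ
3. P is the midpoint of LE ⇒ P is an affine combination of earlier points and hence also affine-linear in λ
Every point depending on E is an affine combination of E and λ-independent points, so each such coordinate is linear in λ; the λ² term in each signed area is a multiple of (D−T)×(D−T) = 0, so 2·[LMP] and 2·[TPD] are each linear in λ. Evaluating at λ=0 and λ=1:
  2·[LMP] = 1/2·λ,   2·[TPD] = -1/4
So [LMP]:[TPD] = (1/2·λ) / (-1/4). Setting this equal to -8/3:
  1/2·λ = -8/3·(-1/4)  ⇒  λ = 4/3
Then r = λ/(1−λ) = (4/3)/(-1/3) = -4. Check: with r = -4, E = (-1/6, 4/3) and [LMP]:[TPD] = -8/3 as required.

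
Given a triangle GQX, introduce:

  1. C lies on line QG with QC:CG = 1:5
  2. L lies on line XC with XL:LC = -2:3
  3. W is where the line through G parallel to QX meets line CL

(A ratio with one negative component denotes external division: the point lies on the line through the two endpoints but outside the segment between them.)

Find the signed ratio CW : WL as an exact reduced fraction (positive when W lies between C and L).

Assign G = (0, 0), Q = (1, 0), X = (0, 1) — the answer is frame-independent, so this choice is without loss of generality.
1. C lies on line QG with QC:CG = 1:5 ⇒ C = (5/6, 0)
2. L lies on line XC with XL:LC = -2:3 ⇒ L = (-5/3, 3)
3. W is where the line through G parallel to QX meets line CL ⇒ W = (5, -5)
W = C + t·(L−C) with t = -5/3, so CW:WL = t:(1−t) = -5/3:8/3

CW:WL = -5/8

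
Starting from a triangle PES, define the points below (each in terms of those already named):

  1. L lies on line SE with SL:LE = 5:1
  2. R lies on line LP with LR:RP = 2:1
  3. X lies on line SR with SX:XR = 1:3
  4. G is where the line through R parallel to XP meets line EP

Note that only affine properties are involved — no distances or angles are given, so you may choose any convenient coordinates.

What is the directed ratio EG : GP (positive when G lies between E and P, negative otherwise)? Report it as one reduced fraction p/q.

EG:GP = 8/3

Set P = (0, 0), E = (1, 0), S = (0, 1); any affine frame gives the same invariant.
1. L lies on line SE with SL:LE = 5:1 ⇒ L = (5/6, 1/6)
2. R lies on line LP with LR:RP = 2:1 ⇒ R = (5/18, 1/18)
3. X lies on line SR with SX:XR = 1:3 ⇒ X = (5/72, 55/72)
4. G is where the line through R parallel to XP meets line EP ⇒ G = (3/11, 0)
G = E + t·(P−E) with t = 8/11, so EG:GP = t:(1−t) = 8/11:3/11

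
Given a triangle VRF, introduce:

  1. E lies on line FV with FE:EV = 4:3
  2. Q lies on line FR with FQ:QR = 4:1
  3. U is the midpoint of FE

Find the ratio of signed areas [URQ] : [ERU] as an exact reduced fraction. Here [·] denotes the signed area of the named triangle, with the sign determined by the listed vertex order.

[URQ]:[ERU] = 1/5

Set V = (0, 0), R = (1, 0), F = (0, 1); any affine frame gives the same invariant.
1. E lies on line FV with FE:EV = 4:3 ⇒ E = (0, 3/7)
2. Q lies on line FR with FQ:QR = 4:1 ⇒ Q = (4/5, 1/5)
3. U is the midpoint of FE ⇒ U = (0, 5/7)
2·[URQ] = 2/35, 2·[ERU] = 2/7
[URQ]:[ERU] = 2/35:2/7 = 1/5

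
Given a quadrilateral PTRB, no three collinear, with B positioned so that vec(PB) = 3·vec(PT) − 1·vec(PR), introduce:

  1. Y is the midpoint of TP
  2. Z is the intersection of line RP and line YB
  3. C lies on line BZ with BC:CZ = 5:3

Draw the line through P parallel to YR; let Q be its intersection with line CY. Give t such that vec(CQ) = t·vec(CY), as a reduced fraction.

Assign P = (0, 0), T = (1, 0), R = (0, 1), B = (3, -1) — the answer is frame-independent, so this choice is without loss of generality.
1. Y is the midpoint of TP ⇒ Y = (1/2, 0)
2. Z is the intersection of line RP and line YB ⇒ Z = (0, 1/5)
3. C lies on line BZ with BC:CZ = 5:3 ⇒ C = (9/8, -1/4)
through P parallel to YR: direction (-1/2, 1); meets CY at Q = (-1/8, 1/4)
Q = C + t·(Y−C) with t = 2

t = 2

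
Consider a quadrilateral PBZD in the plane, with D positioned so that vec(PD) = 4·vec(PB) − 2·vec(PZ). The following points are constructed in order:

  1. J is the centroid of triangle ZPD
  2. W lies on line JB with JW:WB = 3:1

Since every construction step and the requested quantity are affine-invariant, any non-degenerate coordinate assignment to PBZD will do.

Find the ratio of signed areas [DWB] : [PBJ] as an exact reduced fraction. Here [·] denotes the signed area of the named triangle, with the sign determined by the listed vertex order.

[DWB]:[PBJ] = 1/4

Choose coordinates P = (0, 0), B = (1, 0), Z = (0, 1), D = (4, -2).
1. J is the centroid of triangle ZPD ⇒ J = (4/3, -1/3)
2. W lies on line JB with JW:WB = 3:1 ⇒ W = (13/12, -1/12)
2·[DWB] = -1/12, 2·[PBJ] = -1/3
[DWB]:[PBJ] = -1/12:-1/3 = 1/4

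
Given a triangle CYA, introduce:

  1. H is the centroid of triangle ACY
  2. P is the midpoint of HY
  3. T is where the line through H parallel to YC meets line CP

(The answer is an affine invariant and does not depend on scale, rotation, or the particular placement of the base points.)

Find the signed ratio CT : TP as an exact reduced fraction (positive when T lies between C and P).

CT:TP = -2

Set C = (0, 0), Y = (1, 0), A = (0, 1); any affine frame gives the same invariant.
1. H is the centroid of triangle ACY ⇒ H = (1/3, 1/3)
2. P is the midpoint of HY ⇒ P = (2/3, 1/6)
3. T is where the line through H parallel to YC meets line CP ⇒ T = (4/3, 1/3)
T = C + t·(P−C) with t = 2, so CT:TP = t:(1−t) = 2:-1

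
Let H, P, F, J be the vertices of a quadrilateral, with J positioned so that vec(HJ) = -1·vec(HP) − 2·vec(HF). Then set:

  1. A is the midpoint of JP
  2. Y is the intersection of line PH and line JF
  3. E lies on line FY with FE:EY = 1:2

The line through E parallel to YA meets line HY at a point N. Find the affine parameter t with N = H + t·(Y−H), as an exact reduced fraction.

Assign H = (0, 0), P = (1, 0), F = (0, 1), J = (-1, -2) — the answer is frame-independent, so this choice is without loss of generality.
1. A is the midpoint of JP ⇒ A = (0, -1)
2. Y is the intersection of line PH and line JF ⇒ Y = (-1/3, 0)
3. E lies on line FY with FE:EY = 1:2 ⇒ E = (-1/9, 2/3)
through E parallel to YA: direction (1/3, -1); meets HY at N = (1/9, 0)
N = H + t·(Y−H) with t = -1/3

t = -1/3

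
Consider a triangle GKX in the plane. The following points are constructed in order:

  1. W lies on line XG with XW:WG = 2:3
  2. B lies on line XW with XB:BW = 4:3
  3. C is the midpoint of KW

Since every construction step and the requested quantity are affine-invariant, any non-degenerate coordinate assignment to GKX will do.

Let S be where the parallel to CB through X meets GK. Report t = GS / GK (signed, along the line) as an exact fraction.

Set G = (0, 0), K = (1, 0), X = (0, 1); any affine frame gives the same invariant.
1. W lies on line XG with XW:WG = 2:3 ⇒ W = (0, 3/5)
2. B lies on line XW with XB:BW = 4:3 ⇒ B = (0, 27/35)
3. C is the midpoint of KW ⇒ C = (1/2, 3/10)
through X parallel to CB: direction (-1/2, 33/70); meets GK at S = (35/33, 0)
S = G + t·(K−G) with t = 35/33

t = 35/33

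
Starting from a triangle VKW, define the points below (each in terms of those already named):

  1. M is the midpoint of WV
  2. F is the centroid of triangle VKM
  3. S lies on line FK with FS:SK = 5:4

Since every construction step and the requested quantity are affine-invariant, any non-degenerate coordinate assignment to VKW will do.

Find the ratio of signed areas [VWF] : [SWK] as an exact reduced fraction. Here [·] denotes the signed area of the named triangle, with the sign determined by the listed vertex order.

[VWF]:[SWK] = 3/2

Work in coordinates with V = (0, 0), K = (1, 0), W = (0, 1).
1. M is the midpoint of WV ⇒ M = (0, 1/2)
2. F is the centroid of triangle VKM ⇒ F = (1/3, 1/6)
3. S lies on line FK with FS:SK = 5:4 ⇒ S = (19/27, 2/27)
2·[VWF] = -1/3, 2·[SWK] = -2/9
[VWF]:[SWK] = -1/3:-2/9 = 3/2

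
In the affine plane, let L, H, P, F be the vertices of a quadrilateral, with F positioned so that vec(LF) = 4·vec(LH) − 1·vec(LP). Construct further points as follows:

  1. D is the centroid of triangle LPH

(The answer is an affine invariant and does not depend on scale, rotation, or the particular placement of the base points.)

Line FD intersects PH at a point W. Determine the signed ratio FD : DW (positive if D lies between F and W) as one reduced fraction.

FD:DW = -7

Set L = (0, 0), H = (1, 0), P = (0, 1), F = (4, -1); any affine frame gives the same invariant.
1. D is the centroid of triangle LPH ⇒ D = (1/3, 1/3)
line FD meets PH at W = (6/7, 1/7)
D = F + t·(W−F) with t = 7/6, so FD:DW = 7/6:-1/6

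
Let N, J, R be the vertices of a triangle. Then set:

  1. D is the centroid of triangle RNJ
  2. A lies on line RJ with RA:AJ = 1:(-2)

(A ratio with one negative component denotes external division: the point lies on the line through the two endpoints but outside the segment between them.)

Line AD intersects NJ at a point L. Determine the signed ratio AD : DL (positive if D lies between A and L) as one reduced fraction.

AD:DL = 5

Set N = (0, 0), J = (1, 0), R = (0, 1); any affine frame gives the same invariant.
1. D is the centroid of triangle RNJ ⇒ D = (1/3, 1/3)
2. A lies on line RJ with RA:AJ = 1:(-2) ⇒ A = (-1, 2)
line AD meets NJ at L = (3/5, 0)
D = A + t·(L−A) with t = 5/6, so AD:DL = 5/6:1/6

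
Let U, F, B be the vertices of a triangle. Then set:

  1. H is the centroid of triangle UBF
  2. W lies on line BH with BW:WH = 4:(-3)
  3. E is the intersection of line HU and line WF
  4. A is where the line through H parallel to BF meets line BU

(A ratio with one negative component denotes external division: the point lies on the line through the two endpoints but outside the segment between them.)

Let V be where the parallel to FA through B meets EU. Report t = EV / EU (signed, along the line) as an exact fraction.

Set U = (0, 0), F = (1, 0), B = (0, 1); any affine frame gives the same invariant.
1. H is the centroid of triangle UBF ⇒ H = (1/3, 1/3)
2. W lies on line BH with BW:WH = 4:(-3) ⇒ W = (4/3, -5/3)
3. E is the intersection of line HU and line WF ⇒ E = (5/6, 5/6)
4. A is where the line through H parallel to BF meets line BU ⇒ A = (0, 2/3)
through B parallel to FA: direction (-1, 2/3); meets EU at V = (3/5, 3/5)
V = E + t·(U−E) with t = 7/25

t = 7/25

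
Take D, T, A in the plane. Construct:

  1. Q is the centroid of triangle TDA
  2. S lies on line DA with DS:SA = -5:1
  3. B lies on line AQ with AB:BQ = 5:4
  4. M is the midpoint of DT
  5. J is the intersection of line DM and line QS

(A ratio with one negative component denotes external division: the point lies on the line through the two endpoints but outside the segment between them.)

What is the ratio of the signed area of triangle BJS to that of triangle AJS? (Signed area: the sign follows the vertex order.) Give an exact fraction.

[BJS]:[AJS] = 4/9

Set D = (0, 0), T = (1, 0), A = (0, 1); any affine frame gives the same invariant.
1. Q is the centroid of triangle TDA ⇒ Q = (1/3, 1/3)
2. S lies on line DA with DS:SA = -5:1 ⇒ S = (0, 5/4)
3. B lies on line AQ with AB:BQ = 5:4 ⇒ B = (5/27, 17/27)
4. M is the midpoint of DT ⇒ M = (1/2, 0)
5. J is the intersection of line DM and line QS ⇒ J = (5/11, 0)
2·[BJS] = 5/99, 2·[AJS] = 5/44
[BJS]:[AJS] = 5/99:5/44 = 4/9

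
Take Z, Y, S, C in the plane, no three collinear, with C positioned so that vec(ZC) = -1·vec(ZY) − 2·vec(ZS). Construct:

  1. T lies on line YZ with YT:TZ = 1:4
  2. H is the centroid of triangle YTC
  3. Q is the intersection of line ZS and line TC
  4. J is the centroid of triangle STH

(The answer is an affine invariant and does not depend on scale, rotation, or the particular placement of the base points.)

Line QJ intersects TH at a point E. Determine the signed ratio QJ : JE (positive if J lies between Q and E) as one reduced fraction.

Assign Z = (0, 0), Y = (1, 0), S = (0, 1), C = (-1, -2) — the answer is frame-independent, so this choice is without loss of generality.
1. T lies on line YZ with YT:TZ = 1:4 ⇒ T = (4/5, 0)
2. H is the centroid of triangle YTC ⇒ H = (4/15, -2/3)
3. Q is the intersection of line ZS and line TC ⇒ Q = (0, -8/9)
4. J is the centroid of triangle STH ⇒ J = (16/45, 1/9)
line QJ meets TH at E = (-16/225, -49/45)
J = Q + t·(E−Q) with t = -5, so QJ:JE = -5:6

QJ:JE = -5/6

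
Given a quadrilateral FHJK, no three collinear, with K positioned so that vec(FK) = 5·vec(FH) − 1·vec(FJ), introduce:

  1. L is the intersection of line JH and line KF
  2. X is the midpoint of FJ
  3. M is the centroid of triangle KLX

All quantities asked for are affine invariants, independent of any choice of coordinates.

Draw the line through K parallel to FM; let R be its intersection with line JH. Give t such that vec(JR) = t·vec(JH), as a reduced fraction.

t = 35/22

Choose coordinates F = (0, 0), H = (1, 0), J = (0, 1), K = (5, -1).
1. L is the intersection of line JH and line KF ⇒ L = (5/4, -1/4)
2. X is the midpoint of FJ ⇒ X = (0, 1/2)
3. M is the centroid of triangle KLX ⇒ M = (25/12, -1/4)
through K parallel to FM: direction (25/12, -1/4); meets JH at R = (35/22, -13/22)
R = J + t·(H−J) with t = 35/22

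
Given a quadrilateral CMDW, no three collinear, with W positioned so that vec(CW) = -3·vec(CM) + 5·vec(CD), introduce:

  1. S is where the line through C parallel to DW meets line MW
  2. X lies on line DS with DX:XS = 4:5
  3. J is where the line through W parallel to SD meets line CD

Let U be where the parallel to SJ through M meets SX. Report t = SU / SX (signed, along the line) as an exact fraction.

t = -12/25

Work in coordinates with C = (0, 0), M = (1, 0), D = (0, 1), W = (-3, 5).
1. S is where the line through C parallel to DW meets line MW ⇒ S = (-15, 20)
2. X lies on line DS with DX:XS = 4:5 ⇒ X = (-20/3, 85/9)
3. J is where the line through W parallel to SD meets line CD ⇒ J = (0, 6/5)
through M parallel to SJ: direction (15, -94/5); meets SX at U = (-19, 376/15)
U = S + t·(X−S) with t = -12/25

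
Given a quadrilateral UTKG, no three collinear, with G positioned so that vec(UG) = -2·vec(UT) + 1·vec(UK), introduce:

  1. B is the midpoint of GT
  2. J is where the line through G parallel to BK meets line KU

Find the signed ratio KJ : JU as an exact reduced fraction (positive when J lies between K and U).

KJ:JU = -2/3

Set U = (0, 0), T = (1, 0), K = (0, 1), G = (-2, 1); any affine frame gives the same invariant.
1. B is the midpoint of GT ⇒ B = (-1/2, 1/2)
2. J is where the line through G parallel to BK meets line KU ⇒ J = (0, 3)
J = K + t·(U−K) with t = -2, so KJ:JU = t:(1−t) = -2:3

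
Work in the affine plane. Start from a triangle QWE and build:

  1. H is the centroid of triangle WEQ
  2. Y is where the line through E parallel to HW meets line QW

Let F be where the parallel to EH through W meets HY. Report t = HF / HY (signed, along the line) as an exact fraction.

Set Q = (0, 0), W = (1, 0), E = (0, 1); any affine frame gives the same invariant.
1. H is the centroid of triangle WEQ ⇒ H = (1/3, 1/3)
2. Y is where the line through E parallel to HW meets line QW ⇒ Y = (2, 0)
through W parallel to EH: direction (1/3, -2/3); meets HY at F = (8/9, 2/9)
F = H + t·(Y−H) with t = 1/3

t = 1/3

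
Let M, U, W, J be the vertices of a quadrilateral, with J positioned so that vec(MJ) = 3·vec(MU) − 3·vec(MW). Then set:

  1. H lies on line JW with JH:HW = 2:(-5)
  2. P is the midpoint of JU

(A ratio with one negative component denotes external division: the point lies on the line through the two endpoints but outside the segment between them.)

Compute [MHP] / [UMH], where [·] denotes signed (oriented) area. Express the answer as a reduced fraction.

[MHP]:[UMH] = 23/34

Set M = (0, 0), U = (1, 0), W = (0, 1), J = (3, -3); any affine frame gives the same invariant.
1. H lies on line JW with JH:HW = 2:(-5) ⇒ H = (5, -17/3)
2. P is the midpoint of JU ⇒ P = (2, -3/2)
2·[MHP] = 23/6, 2·[UMH] = 17/3
[MHP]:[UMH] = 23/6:17/3 = 23/34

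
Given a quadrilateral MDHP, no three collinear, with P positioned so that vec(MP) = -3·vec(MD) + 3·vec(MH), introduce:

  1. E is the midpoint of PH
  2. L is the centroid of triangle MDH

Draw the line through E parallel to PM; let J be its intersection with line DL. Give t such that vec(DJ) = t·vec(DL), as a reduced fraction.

t = 3/2

Work in coordinates with M = (0, 0), D = (1, 0), H = (0, 1), P = (-3, 3).
1. E is the midpoint of PH ⇒ E = (-3/2, 2)
2. L is the centroid of triangle MDH ⇒ L = (1/3, 1/3)
through E parallel to PM: direction (3, -3); meets DL at J = (0, 1/2)
J = D + t·(L−D) with t = 3/2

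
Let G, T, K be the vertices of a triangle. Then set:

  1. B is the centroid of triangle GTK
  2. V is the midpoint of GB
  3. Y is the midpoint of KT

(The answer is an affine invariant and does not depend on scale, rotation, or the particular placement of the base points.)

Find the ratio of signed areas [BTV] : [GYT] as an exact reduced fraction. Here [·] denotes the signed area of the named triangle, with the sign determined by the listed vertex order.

Work in coordinates with G = (0, 0), T = (1, 0), K = (0, 1).
1. B is the centroid of triangle GTK ⇒ B = (1/3, 1/3)
2. V is the midpoint of GB ⇒ V = (1/6, 1/6)
3. Y is the midpoint of KT ⇒ Y = (1/2, 1/2)
2·[BTV] = -1/6, 2·[GYT] = -1/2
[BTV]:[GYT] = -1/6:-1/2 = 1/3

[BTV]:[GYT] = 1/3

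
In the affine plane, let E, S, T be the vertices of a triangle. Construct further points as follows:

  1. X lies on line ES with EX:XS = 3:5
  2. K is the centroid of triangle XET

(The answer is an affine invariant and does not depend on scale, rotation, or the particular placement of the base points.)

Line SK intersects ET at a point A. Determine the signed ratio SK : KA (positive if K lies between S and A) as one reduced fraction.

Work in coordinates with E = (0, 0), S = (1, 0), T = (0, 1).
1. X lies on line ES with EX:XS = 3:5 ⇒ X = (3/8, 0)
2. K is the centroid of triangle XET ⇒ K = (1/8, 1/3)
line SK meets ET at A = (0, 8/21)
K = S + t·(A−S) with t = 7/8, so SK:KA = 7/8:1/8

SK:KA = 7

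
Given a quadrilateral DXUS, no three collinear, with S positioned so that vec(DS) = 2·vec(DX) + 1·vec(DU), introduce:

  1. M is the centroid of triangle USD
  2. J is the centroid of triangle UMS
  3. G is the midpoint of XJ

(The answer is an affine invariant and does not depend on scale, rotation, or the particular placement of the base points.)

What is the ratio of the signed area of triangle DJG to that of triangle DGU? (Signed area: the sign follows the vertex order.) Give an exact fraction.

Assign D = (0, 0), X = (1, 0), U = (0, 1), S = (2, 1) — the answer is frame-independent, so this choice is without loss of generality.
1. M is the centroid of triangle USD ⇒ M = (2/3, 2/3)
2. J is the centroid of triangle UMS ⇒ J = (8/9, 8/9)
3. G is the midpoint of XJ ⇒ G = (17/18, 4/9)
2·[DJG] = -4/9, 2·[DGU] = 17/18
[DJG]:[DGU] = -4/9:17/18 = -8/17

[DJG]:[DGU] = -8/17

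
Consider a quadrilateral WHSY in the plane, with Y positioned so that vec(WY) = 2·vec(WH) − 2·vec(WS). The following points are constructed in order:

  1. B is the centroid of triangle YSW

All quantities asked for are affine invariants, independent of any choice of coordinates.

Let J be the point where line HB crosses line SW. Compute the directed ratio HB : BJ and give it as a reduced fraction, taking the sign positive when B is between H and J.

Choose coordinates W = (0, 0), H = (1, 0), S = (0, 1), Y = (2, -2).
1. B is the centroid of triangle YSW ⇒ B = (2/3, -1/3)
line HB meets SW at J = (0, -1)
B = H + t·(J−H) with t = 1/3, so HB:BJ = 1/3:2/3

HB:BJ = 1/2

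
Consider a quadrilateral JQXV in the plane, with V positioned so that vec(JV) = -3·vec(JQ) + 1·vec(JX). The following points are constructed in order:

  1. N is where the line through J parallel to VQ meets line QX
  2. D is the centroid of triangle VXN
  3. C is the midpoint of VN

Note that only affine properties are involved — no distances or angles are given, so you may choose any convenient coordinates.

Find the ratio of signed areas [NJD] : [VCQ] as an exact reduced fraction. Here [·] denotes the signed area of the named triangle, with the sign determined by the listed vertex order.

Work in coordinates with J = (0, 0), Q = (1, 0), X = (0, 1), V = (-3, 1).
1. N is where the line through J parallel to VQ meets line QX ⇒ N = (4/3, -1/3)
2. D is the centroid of triangle VXN ⇒ D = (-5/9, 5/9)
3. C is the midpoint of VN ⇒ C = (-5/6, 1/3)
2·[NJD] = -5/9, 2·[VCQ] = 1/2
[NJD]:[VCQ] = -5/9:1/2 = -10/9

[NJD]:[VCQ] = -10/9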